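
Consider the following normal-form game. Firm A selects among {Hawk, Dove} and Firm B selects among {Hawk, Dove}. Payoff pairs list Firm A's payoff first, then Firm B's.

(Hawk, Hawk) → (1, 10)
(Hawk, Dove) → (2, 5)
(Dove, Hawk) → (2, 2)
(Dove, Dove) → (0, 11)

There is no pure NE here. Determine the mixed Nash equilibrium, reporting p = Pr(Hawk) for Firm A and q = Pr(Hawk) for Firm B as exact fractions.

p = 9/14, q = 2/3

Each player's mixing probability is pinned down by making the *other* player indifferent.
Firm B indifferent between Hawk and Dove: p·10 + (1−p)·2 = p·5 + (1−p)·11 ⟹ 2 + 8p = 11 + (-6)p ⟹ p = 9/14.
Firm A indifferent between Hawk and Dove: q·1 + (1−q)·2 = q·2 + (1−q)·0 ⟹ 2 + (-1)q = 0 + 2q ⟹ q = 2/3.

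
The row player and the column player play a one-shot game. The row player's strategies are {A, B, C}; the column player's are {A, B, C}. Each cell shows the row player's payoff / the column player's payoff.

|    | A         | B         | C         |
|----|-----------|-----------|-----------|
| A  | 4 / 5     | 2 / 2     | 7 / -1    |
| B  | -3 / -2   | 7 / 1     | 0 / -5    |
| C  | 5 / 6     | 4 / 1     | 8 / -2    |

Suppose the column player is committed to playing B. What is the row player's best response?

B

With the column player fixed at B, the row player's payoffs are: A → 2, B → 7, C → 4.
The maximum is 7, achieved by B.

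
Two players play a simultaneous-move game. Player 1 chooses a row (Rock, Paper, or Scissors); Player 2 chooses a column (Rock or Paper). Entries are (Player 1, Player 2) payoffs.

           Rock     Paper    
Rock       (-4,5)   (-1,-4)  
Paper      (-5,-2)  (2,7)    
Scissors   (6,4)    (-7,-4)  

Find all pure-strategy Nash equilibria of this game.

A profile is a Nash equilibrium when each player is best-responding to the other.
Player 1's best responses — vs Rock: Scissors (payoff 6); vs Paper: Paper (payoff 2).
Player 2's best responses — vs Rock: Rock (payoff 5); vs Paper: Paper (payoff 7); vs Scissors: Rock (payoff 4).
Mutual best responses occur at (Paper, Paper) and (Scissors, Rock); at each, neither player gains by switching.

(Paper, Paper) and (Scissors, Rock)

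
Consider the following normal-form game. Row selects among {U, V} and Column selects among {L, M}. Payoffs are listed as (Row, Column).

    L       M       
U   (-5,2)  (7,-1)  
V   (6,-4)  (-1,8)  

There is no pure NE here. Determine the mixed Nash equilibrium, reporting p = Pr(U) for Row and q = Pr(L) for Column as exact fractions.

p = 4/5, q = 8/19

Each player's mixing probability is pinned down by making the *other* player indifferent.
Column indifferent between L and M: p·2 + (1−p)·(-4) = p·(-1) + (1−p)·8 ⟹ (-4) + 6p = 8 + (-9)p ⟹ p = 4/5.
Row indifferent between U and V: q·(-5) + (1−q)·7 = q·6 + (1−q)·(-1) ⟹ 7 + (-12)q = (-1) + 7q ⟹ q = 8/19.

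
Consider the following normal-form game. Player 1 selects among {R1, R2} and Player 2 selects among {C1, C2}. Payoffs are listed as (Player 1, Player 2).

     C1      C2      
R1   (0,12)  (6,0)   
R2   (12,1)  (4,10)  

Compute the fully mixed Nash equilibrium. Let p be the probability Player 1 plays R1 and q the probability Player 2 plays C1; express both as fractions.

Each player's mixing probability is pinned down by making the *other* player indifferent.
Player 2 indifferent between C1 and C2: p·12 + (1−p)·1 = p·0 + (1−p)·10 ⟹ 1 + 11p = 10 + (-10)p ⟹ p = 3/7.
Player 1 indifferent between R1 and R2: q·0 + (1−q)·6 = q·12 + (1−q)·4 ⟹ 6 + (-6)q = 4 + 8q ⟹ q = 1/7.

p = 3/7, q = 1/7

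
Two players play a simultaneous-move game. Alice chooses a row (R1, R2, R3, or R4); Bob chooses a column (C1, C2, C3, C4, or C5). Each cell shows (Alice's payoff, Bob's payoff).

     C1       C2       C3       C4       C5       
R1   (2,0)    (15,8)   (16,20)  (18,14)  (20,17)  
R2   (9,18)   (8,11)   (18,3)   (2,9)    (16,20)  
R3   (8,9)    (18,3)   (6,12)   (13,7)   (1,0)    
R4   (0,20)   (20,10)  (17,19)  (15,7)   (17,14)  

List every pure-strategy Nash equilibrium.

A profile is a Nash equilibrium when each player is best-responding to the other.
Alice's best responses — vs C1: R2 (payoff 9); vs C2: R4 (payoff 20); vs C3: R2 (payoff 18); vs C4: R1 (payoff 18); vs C5: R1 (payoff 20).
Bob's best responses — vs R1: C3 (payoff 20); vs R2: C5 (payoff 20); vs R3: C3 (payoff 12); vs R4: C1 (payoff 20).
No cell has both players best-responding. For instance, Alice's best reply to C5 is R1, but against R1 Bob prefers C3 over C5.

No pure-strategy Nash equilibrium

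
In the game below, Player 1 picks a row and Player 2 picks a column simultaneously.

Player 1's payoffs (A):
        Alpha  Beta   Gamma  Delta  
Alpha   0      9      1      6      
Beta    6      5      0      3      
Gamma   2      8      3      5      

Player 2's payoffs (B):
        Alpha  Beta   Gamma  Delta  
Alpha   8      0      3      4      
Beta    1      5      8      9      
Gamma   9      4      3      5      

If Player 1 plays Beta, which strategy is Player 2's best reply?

With Player 1 fixed at Beta, Player 2's payoffs are: Alpha → 1, Beta → 5, Gamma → 8, Delta → 9.
The maximum is 9, achieved by Delta.

Delta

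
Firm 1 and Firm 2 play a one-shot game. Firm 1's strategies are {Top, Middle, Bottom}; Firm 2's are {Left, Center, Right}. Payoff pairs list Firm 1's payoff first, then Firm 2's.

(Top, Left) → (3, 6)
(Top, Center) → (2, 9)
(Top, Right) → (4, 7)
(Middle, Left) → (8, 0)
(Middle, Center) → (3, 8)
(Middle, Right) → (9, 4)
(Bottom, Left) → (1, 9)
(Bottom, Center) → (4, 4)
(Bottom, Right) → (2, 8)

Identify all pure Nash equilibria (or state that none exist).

No pure-strategy Nash equilibrium

A profile is a Nash equilibrium when each player is best-responding to the other.
Firm 1's best responses — vs Left: Middle (payoff 8); vs Center: Bottom (payoff 4); vs Right: Middle (payoff 9).
Firm 2's best responses — vs Top: Center (payoff 9); vs Middle: Center (payoff 8); vs Bottom: Left (payoff 9).
No cell has both players best-responding. For instance, Firm 1's best reply to Right is Middle, but against Middle Firm 2 prefers Center over Right.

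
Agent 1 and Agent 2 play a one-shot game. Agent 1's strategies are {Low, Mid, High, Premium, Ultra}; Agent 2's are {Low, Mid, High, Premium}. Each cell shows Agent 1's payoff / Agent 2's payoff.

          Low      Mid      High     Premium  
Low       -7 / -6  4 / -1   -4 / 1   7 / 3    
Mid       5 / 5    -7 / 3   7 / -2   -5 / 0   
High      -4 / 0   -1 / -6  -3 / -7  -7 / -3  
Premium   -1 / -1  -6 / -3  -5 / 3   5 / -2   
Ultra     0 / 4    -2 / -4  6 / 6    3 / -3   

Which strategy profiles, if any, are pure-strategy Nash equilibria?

Find each player's best response to every opponent strategy; NE are the intersections.
Agent 1's best responses — vs Low: Mid (payoff 5); vs Mid: Low (payoff 4); vs High: Mid (payoff 7); vs Premium: Low (payoff 7).
Agent 2's best responses — vs Low: Premium (payoff 3); vs Mid: Low (payoff 5); vs High: Low (payoff 0); vs Premium: High (payoff 3); vs Ultra: High (payoff 6).
Mutual best responses occur at (Low, Premium) and (Mid, Low); at each, neither player gains by switching.

(Low, Premium) and (Mid, Low)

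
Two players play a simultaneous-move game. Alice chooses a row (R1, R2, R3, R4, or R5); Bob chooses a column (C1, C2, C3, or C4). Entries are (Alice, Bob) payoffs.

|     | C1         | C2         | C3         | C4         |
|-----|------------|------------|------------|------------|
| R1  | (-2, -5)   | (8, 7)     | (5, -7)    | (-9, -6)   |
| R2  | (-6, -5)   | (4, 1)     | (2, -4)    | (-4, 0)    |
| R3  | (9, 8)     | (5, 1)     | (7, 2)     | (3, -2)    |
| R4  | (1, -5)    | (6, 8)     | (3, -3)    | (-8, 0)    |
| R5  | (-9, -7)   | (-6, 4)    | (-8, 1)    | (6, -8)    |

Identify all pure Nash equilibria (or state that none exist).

Find each player's best response to every opponent strategy; NE are the intersections.
Alice's best responses — vs C1: R3 (payoff 9); vs C2: R1 (payoff 8); vs C3: R3 (payoff 7); vs C4: R5 (payoff 6).
Bob's best responses — vs R1: C2 (payoff 7); vs R2: C2 (payoff 1); vs R3: C1 (payoff 8); vs R4: C2 (payoff 8); vs R5: C2 (payoff 4).
Mutual best responses occur at (R1, C2) and (R3, C1); at each, neither player gains by switching.

(R1, C2) and (R3, C1)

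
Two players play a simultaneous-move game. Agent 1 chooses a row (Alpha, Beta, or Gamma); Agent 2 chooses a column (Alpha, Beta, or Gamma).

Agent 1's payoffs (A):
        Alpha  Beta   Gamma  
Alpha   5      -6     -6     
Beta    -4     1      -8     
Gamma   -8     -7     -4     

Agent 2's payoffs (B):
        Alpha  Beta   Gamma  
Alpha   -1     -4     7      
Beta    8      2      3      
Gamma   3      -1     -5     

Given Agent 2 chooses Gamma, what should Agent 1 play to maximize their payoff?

Gamma

With Agent 2 fixed at Gamma, Agent 1's payoffs are: Alpha → -6, Beta → -8, Gamma → -4.
The maximum is -4, achieved by Gamma.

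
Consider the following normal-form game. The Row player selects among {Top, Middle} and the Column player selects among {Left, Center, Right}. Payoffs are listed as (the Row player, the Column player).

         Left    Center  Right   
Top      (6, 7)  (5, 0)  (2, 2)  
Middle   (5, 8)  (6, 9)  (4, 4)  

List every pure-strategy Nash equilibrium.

(Top, Left) and (Middle, Center)

A profile is a Nash equilibrium when each player is best-responding to the other.
The Row player's best responses — vs Left: Top (payoff 6); vs Center: Middle (payoff 6); vs Right: Middle (payoff 4).
The Column player's best responses — vs Top: Left (payoff 7); vs Middle: Center (payoff 9).
Mutual best responses occur at (Top, Left) and (Middle, Center); at each, neither player gains by switching.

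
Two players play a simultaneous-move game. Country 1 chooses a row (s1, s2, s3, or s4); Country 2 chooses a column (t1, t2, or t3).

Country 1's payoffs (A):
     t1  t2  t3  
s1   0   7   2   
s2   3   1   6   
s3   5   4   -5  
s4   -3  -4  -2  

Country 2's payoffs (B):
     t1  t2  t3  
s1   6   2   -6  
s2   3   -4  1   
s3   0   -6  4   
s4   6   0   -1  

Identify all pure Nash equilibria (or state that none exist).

There is no pure-strategy Nash equilibrium

A profile is a Nash equilibrium when each player is best-responding to the other.
Country 1's best responses — vs t1: s3 (payoff 5); vs t2: s1 (payoff 7); vs t3: s2 (payoff 6).
Country 2's best responses — vs s1: t1 (payoff 6); vs s2: t1 (payoff 3); vs s3: t3 (payoff 4); vs s4: t1 (payoff 6).
No cell has both players best-responding. For instance, Country 1's best reply to t2 is s1, but against s1 Country 2 prefers t1 over t2.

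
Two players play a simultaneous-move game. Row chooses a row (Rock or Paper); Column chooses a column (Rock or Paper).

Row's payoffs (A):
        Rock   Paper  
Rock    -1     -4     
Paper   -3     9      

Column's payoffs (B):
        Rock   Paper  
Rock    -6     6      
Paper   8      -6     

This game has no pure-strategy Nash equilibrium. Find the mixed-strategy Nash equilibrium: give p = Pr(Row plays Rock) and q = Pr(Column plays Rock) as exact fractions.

Each player's mixing probability is pinned down by making the *other* player indifferent.
Column indifferent between Rock and Paper: p·(-6) + (1−p)·8 = p·6 + (1−p)·(-6) ⟹ 8 + (-14)p = (-6) + 12p ⟹ p = 7/13.
Row indifferent between Rock and Paper: q·(-1) + (1−q)·(-4) = q·(-3) + (1−q)·9 ⟹ (-4) + 3q = 9 + (-12)q ⟹ q = 13/15.

p = 7/13, q = 13/15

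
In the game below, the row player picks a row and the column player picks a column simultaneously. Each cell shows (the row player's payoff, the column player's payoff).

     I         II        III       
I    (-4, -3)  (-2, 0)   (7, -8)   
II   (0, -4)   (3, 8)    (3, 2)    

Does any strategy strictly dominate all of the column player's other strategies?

A strategy is strictly dominant if it gives the column player a strictly higher payoff than every other strategy, against every choice by the opponent.
II strictly dominates: vs I: 0 > each of {-3, -8}; vs II: 8 > each of {-4, 2}.

II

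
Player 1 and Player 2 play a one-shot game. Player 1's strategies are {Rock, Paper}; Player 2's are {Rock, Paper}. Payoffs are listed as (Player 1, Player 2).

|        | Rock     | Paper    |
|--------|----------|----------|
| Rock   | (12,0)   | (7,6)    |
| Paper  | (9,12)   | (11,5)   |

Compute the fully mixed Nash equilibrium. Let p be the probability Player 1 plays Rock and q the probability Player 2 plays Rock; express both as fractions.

In a mixed NE each player is indifferent between their pure strategies, so the opponent's mix sets the indifference.
Player 2 indifferent between Rock and Paper: p·0 + (1−p)·12 = p·6 + (1−p)·5 ⟹ 12 + (-12)p = 5 + 1p ⟹ p = 7/13.
Player 1 indifferent between Rock and Paper: q·12 + (1−q)·7 = q·9 + (1−q)·11 ⟹ 7 + 5q = 11 + (-2)q ⟹ q = 4/7.

p = 7/13, q = 4/7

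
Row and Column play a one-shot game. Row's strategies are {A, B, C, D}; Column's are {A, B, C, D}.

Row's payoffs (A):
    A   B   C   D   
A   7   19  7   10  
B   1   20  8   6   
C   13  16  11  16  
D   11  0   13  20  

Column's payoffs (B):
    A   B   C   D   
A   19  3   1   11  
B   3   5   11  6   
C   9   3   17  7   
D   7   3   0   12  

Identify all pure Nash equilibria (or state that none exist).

(D, D)

Check mutual best responses: a cell is a NE iff neither player can gain by unilaterally deviating.
Row's best responses — vs A: C (payoff 13); vs B: B (payoff 20); vs C: D (payoff 13); vs D: D (payoff 20).
Column's best responses — vs A: A (payoff 19); vs B: C (payoff 11); vs C: C (payoff 17); vs D: D (payoff 12).
The only mutual best response is (D, D); neither player gains by switching there.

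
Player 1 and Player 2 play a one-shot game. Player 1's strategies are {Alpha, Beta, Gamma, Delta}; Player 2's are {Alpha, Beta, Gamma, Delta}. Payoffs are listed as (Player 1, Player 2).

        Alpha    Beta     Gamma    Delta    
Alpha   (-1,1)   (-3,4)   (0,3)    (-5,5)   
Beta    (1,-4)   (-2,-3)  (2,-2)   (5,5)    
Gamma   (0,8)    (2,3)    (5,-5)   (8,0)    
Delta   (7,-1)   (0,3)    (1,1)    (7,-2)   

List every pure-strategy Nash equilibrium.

A profile is a Nash equilibrium when each player is best-responding to the other.
Player 1's best responses — vs Alpha: Delta (payoff 7); vs Beta: Gamma (payoff 2); vs Gamma: Gamma (payoff 5); vs Delta: Gamma (payoff 8).
Player 2's best responses — vs Alpha: Delta (payoff 5); vs Beta: Delta (payoff 5); vs Gamma: Alpha (payoff 8); vs Delta: Beta (payoff 3).
No cell has both players best-responding. For instance, Player 1's best reply to Gamma is Gamma, but against Gamma Player 2 prefers Alpha over Gamma.

There is no pure-strategy Nash equilibrium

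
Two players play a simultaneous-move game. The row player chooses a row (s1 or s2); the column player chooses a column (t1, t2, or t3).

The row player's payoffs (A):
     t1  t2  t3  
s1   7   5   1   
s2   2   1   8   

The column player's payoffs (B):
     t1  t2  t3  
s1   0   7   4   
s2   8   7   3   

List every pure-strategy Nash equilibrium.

Check mutual best responses: a cell is a NE iff neither player can gain by unilaterally deviating.
The row player's best responses — vs t1: s1 (payoff 7); vs t2: s1 (payoff 5); vs t3: s2 (payoff 8).
The column player's best responses — vs s1: t2 (payoff 7); vs s2: t1 (payoff 8).
The only mutual best response is (s1, t2); neither player gains by switching there.

(s1, t2)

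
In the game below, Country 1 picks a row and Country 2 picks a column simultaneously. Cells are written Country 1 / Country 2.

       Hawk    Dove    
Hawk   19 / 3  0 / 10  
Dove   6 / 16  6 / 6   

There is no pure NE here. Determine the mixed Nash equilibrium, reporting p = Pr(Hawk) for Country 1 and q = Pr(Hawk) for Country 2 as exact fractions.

Each player's mixing probability is pinned down by making the *other* player indifferent.
Country 2 indifferent between Hawk and Dove: p·3 + (1−p)·16 = p·10 + (1−p)·6 ⟹ 16 + (-13)p = 6 + 4p ⟹ p = 10/17.
Country 1 indifferent between Hawk and Dove: q·19 + (1−q)·0 = q·6 + (1−q)·6 ⟹ 0 + 19q = 6 + 0q ⟹ q = 6/19.

p = 10/17, q = 6/19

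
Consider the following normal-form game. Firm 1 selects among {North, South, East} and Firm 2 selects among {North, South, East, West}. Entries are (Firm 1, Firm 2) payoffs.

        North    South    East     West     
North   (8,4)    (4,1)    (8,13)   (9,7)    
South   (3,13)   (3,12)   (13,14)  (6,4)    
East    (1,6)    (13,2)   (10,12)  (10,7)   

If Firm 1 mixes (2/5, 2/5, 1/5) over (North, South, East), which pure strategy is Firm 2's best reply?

East

Firm 2's best reply maximizes expected payoff against the mix.
North: (2/5)·4 + (2/5)·13 + (1/5)·6 = 8
South: (2/5)·1 + (2/5)·12 + (1/5)·2 = 28/5
East: (2/5)·13 + (2/5)·14 + (1/5)·12 = 66/5
West: (2/5)·7 + (2/5)·4 + (1/5)·7 = 29/5
Highest expected payoff is 66/5, from East.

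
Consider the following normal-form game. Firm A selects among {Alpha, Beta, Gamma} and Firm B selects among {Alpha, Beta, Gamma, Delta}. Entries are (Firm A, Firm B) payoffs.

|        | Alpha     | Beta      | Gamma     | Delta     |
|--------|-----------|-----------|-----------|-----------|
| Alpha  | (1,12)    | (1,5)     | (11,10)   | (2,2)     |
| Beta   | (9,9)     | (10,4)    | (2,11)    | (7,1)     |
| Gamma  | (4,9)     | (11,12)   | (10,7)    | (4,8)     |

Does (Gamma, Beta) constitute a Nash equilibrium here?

Yes

Holding Firm B at Beta: Firm A gets 11 from Gamma, versus 1 from Alpha, 10 from Beta. No profitable deviation for Firm A.
Holding Firm A at Gamma: Firm B gets 12 from Beta, versus 9 from Alpha, 7 from Gamma, 8 from Delta. No profitable deviation for Firm B either.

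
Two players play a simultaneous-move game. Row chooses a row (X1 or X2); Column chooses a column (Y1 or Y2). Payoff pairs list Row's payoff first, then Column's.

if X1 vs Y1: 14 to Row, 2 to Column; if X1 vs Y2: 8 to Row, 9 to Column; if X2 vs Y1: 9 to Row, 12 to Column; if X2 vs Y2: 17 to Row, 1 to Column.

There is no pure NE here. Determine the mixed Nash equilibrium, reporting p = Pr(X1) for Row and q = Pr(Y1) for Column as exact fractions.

p = 11/18, q = 9/14

Each player's mixing probability is pinned down by making the *other* player indifferent.
Column indifferent between Y1 and Y2: p·2 + (1−p)·12 = p·9 + (1−p)·1 ⟹ 12 + (-10)p = 1 + 8p ⟹ p = 11/18.
Row indifferent between X1 and X2: q·14 + (1−q)·8 = q·9 + (1−q)·17 ⟹ 8 + 6q = 17 + (-8)q ⟹ q = 9/14.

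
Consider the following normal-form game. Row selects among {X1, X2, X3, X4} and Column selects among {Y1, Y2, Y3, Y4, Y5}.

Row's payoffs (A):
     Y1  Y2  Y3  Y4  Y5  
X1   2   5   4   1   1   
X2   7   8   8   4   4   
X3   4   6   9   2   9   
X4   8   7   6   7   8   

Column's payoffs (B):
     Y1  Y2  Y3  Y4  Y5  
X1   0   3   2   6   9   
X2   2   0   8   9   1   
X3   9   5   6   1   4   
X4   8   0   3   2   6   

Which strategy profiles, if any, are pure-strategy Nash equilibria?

Check mutual best responses: a cell is a NE iff neither player can gain by unilaterally deviating.
Row's best responses — vs Y1: X4 (payoff 8); vs Y2: X2 (payoff 8); vs Y3: X3 (payoff 9); vs Y4: X4 (payoff 7); vs Y5: X3 (payoff 9).
Column's best responses — vs X1: Y5 (payoff 9); vs X2: Y4 (payoff 9); vs X3: Y1 (payoff 9); vs X4: Y1 (payoff 8).
The only mutual best response is (X4, Y1); neither player gains by switching there.

(X4, Y1)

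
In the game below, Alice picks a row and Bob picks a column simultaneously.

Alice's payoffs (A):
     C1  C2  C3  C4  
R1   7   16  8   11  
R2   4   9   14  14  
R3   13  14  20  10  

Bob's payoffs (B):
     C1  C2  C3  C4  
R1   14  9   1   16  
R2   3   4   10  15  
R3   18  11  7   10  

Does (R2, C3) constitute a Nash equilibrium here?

Holding Bob at C3: Alice gets 14 from R2 but could get 20 by switching to R3. Alice has a profitable deviation.

No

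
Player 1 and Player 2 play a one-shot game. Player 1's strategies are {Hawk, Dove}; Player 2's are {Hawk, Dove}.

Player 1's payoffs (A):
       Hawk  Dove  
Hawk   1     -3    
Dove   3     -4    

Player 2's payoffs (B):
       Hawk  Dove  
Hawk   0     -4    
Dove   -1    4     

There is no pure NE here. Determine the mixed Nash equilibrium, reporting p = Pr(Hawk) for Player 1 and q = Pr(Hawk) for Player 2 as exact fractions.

In a mixed NE each player is indifferent between their pure strategies, so the opponent's mix sets the indifference.
Player 2 indifferent between Hawk and Dove: p·0 + (1−p)·(-1) = p·(-4) + (1−p)·4 ⟹ (-1) + 1p = 4 + (-8)p ⟹ p = 5/9.
Player 1 indifferent between Hawk and Dove: q·1 + (1−q)·(-3) = q·3 + (1−q)·(-4) ⟹ (-3) + 4q = (-4) + 7q ⟹ q = 1/3.

p = 5/9, q = 1/3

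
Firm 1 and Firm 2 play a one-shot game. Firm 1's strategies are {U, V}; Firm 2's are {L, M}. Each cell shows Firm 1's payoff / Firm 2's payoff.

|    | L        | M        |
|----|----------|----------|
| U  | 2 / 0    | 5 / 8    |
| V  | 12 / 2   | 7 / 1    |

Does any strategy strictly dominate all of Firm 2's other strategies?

None

Check whether one of Firm 2's strategies beats all alternatives regardless of what the opponent does.
L is not dominant: against U, M gives 8 > 0.
M is not dominant: against V, L gives 2 > 1.
No single strategy is best against every opponent action.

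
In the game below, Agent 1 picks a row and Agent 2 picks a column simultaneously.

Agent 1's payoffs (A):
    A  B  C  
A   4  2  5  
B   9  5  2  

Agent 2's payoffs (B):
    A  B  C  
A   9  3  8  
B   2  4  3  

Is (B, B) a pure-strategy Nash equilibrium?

Holding Agent 2 at B: Agent 1 gets 5 from B, versus 2 from A. No profitable deviation for Agent 1.
Holding Agent 1 at B: Agent 2 gets 4 from B, versus 2 from A, 3 from C. No profitable deviation for Agent 2 either.

Yes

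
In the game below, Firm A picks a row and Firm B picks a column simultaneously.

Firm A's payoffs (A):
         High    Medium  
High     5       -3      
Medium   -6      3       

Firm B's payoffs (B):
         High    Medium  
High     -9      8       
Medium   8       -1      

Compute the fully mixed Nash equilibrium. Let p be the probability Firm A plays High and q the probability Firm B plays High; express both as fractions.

Each player's mixing probability is pinned down by making the *other* player indifferent.
Firm B indifferent between High and Medium: p·(-9) + (1−p)·8 = p·8 + (1−p)·(-1) ⟹ 8 + (-17)p = (-1) + 9p ⟹ p = 9/26.
Firm A indifferent between High and Medium: q·5 + (1−q)·(-3) = q·(-6) + (1−q)·3 ⟹ (-3) + 8q = 3 + (-9)q ⟹ q = 6/17.

p = 9/26, q = 6/17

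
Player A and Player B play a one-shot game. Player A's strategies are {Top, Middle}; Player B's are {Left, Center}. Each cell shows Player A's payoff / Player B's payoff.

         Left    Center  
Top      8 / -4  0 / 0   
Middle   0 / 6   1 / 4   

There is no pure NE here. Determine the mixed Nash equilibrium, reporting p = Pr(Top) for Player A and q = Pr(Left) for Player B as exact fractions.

p = 1/3, q = 1/9

In a mixed NE each player is indifferent between their pure strategies, so the opponent's mix sets the indifference.
Player B indifferent between Left and Center: p·(-4) + (1−p)·6 = p·0 + (1−p)·4 ⟹ 6 + (-10)p = 4 + (-4)p ⟹ p = 1/3.
Player A indifferent between Top and Middle: q·8 + (1−q)·0 = q·0 + (1−q)·1 ⟹ 0 + 8q = 1 + (-1)q ⟹ q = 1/9.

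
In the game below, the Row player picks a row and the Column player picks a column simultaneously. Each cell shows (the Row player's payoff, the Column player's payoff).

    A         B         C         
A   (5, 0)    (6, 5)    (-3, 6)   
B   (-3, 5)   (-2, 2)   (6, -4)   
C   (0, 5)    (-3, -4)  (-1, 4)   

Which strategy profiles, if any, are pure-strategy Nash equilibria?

No pure-strategy Nash equilibrium

Check mutual best responses: a cell is a NE iff neither player can gain by unilaterally deviating.
The Row player's best responses — vs A: A (payoff 5); vs B: A (payoff 6); vs C: B (payoff 6).
The Column player's best responses — vs A: C (payoff 6); vs B: A (payoff 5); vs C: A (payoff 5).
No cell has both players best-responding. For instance, the Row player's best reply to A is A, but against A the Column player prefers C over A.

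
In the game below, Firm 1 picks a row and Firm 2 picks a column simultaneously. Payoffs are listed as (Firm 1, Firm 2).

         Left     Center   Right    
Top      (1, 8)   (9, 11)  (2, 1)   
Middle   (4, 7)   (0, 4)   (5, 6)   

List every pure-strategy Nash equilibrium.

(Top, Center) and (Middle, Left)

Find each player's best response to every opponent strategy; NE are the intersections.
Firm 1's best responses — vs Left: Middle (payoff 4); vs Center: Top (payoff 9); vs Right: Middle (payoff 5).
Firm 2's best responses — vs Top: Center (payoff 11); vs Middle: Left (payoff 7).
Mutual best responses occur at (Top, Center) and (Middle, Left); at each, neither player gains by switching.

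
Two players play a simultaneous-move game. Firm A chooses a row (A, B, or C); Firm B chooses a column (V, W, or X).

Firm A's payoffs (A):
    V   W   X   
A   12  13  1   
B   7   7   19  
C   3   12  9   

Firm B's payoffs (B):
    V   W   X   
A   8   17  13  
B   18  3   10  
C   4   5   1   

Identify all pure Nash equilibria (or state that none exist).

(A, W)

Find each player's best response to every opponent strategy; NE are the intersections.
Firm A's best responses — vs V: A (payoff 12); vs W: A (payoff 13); vs X: B (payoff 19).
Firm B's best responses — vs A: W (payoff 17); vs B: V (payoff 18); vs C: W (payoff 5).
The only mutual best response is (A, W); neither player gains by switching there.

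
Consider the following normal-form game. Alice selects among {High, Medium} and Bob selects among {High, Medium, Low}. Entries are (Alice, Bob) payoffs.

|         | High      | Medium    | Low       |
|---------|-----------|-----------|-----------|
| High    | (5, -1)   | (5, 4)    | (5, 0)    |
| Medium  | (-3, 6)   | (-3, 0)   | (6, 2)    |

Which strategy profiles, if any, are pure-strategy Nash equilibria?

Check mutual best responses: a cell is a NE iff neither player can gain by unilaterally deviating.
Alice's best responses — vs High: High (payoff 5); vs Medium: High (payoff 5); vs Low: Medium (payoff 6).
Bob's best responses — vs High: Medium (payoff 4); vs Medium: High (payoff 6).
The only mutual best response is (High, Medium); neither player gains by switching there.

(High, Medium)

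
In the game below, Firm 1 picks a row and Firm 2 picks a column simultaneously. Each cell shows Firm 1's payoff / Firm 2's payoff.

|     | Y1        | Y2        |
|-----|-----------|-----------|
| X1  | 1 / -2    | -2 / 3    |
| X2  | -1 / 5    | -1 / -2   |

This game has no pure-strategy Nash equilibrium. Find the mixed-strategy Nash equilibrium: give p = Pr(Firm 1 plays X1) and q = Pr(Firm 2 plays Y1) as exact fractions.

p = 7/12, q = 1/3

In a mixed NE each player is indifferent between their pure strategies, so the opponent's mix sets the indifference.
Firm 2 indifferent between Y1 and Y2: p·(-2) + (1−p)·5 = p·3 + (1−p)·(-2) ⟹ 5 + (-7)p = (-2) + 5p ⟹ p = 7/12.
Firm 1 indifferent between X1 and X2: q·1 + (1−q)·(-2) = q·(-1) + (1−q)·(-1) ⟹ (-2) + 3q = (-1) + 0q ⟹ q = 1/3.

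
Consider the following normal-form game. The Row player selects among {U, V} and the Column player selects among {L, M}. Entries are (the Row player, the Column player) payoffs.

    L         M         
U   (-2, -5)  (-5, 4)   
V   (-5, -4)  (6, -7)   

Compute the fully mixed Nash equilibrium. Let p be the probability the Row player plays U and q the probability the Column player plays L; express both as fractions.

Each player's mixing probability is pinned down by making the *other* player indifferent.
The Column player indifferent between L and M: p·(-5) + (1−p)·(-4) = p·4 + (1−p)·(-7) ⟹ (-4) + (-1)p = (-7) + 11p ⟹ p = 1/4.
The Row player indifferent between U and V: q·(-2) + (1−q)·(-5) = q·(-5) + (1−q)·6 ⟹ (-5) + 3q = 6 + (-11)q ⟹ q = 11/14.

p = 1/4, q = 11/14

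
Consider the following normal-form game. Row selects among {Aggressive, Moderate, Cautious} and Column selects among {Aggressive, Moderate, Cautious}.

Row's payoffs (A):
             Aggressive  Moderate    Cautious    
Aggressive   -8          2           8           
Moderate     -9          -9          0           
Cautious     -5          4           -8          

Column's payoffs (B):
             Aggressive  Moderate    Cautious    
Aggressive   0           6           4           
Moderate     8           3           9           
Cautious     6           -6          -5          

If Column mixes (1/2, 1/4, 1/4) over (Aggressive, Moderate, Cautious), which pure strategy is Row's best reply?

Aggressive

Row's best reply maximizes expected payoff against the mix.
Aggressive: (1/2)·(-8) + (1/4)·2 + (1/4)·8 = -3/2
Moderate: (1/2)·(-9) + (1/4)·(-9) + (1/4)·0 = -27/4
Cautious: (1/2)·(-5) + (1/4)·4 + (1/4)·(-8) = -7/2
Highest expected payoff is -3/2, from Aggressive.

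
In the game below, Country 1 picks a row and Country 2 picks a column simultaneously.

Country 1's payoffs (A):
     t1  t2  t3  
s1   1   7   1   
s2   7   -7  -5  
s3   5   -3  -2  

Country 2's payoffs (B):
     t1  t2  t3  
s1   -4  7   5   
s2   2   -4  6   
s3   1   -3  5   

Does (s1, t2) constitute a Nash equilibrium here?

Holding Country 2 at t2: Country 1 gets 7 from s1, versus -7 from s2, -3 from s3. No profitable deviation for Country 1.
Holding Country 1 at s1: Country 2 gets 7 from t2, versus -4 from t1, 5 from t3. No profitable deviation for Country 2 either.

Yes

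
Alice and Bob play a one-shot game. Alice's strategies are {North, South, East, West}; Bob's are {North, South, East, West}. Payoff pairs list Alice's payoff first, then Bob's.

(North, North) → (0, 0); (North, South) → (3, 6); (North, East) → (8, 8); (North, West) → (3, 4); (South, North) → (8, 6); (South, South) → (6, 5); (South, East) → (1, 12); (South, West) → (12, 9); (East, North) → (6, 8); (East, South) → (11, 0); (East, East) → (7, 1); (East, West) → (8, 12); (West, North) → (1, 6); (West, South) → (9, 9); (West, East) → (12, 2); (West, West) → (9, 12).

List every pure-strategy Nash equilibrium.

None

A profile is a Nash equilibrium when each player is best-responding to the other.
Alice's best responses — vs North: South (payoff 8); vs South: East (payoff 11); vs East: West (payoff 12); vs West: South (payoff 12).
Bob's best responses — vs North: East (payoff 8); vs South: East (payoff 12); vs East: West (payoff 12); vs West: West (payoff 12).
No cell has both players best-responding. For instance, Alice's best reply to West is South, but against South Bob prefers East over West.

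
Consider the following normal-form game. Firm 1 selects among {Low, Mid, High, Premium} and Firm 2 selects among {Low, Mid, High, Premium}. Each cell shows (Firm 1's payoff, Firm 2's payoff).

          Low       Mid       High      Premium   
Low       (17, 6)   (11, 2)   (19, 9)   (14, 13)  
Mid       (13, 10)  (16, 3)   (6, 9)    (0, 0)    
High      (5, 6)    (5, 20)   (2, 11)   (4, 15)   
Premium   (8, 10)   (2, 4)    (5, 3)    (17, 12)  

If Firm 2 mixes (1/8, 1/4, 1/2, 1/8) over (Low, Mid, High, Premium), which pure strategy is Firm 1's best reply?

Compute Firm 1's expected payoff from each pure strategy against the given mix.
Low: (1/8)·17 + (1/4)·11 + (1/2)·19 + (1/8)·14 = 129/8
Mid: (1/8)·13 + (1/4)·16 + (1/2)·6 + (1/8)·0 = 69/8
High: (1/8)·5 + (1/4)·5 + (1/2)·2 + (1/8)·4 = 27/8
Premium: (1/8)·8 + (1/4)·2 + (1/2)·5 + (1/8)·17 = 49/8
Highest expected payoff is 129/8, from Low.

Low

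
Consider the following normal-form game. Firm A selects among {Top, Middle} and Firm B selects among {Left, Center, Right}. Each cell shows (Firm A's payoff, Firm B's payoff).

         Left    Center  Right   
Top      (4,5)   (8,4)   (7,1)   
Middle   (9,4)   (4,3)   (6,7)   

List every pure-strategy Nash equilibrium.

None

Check mutual best responses: a cell is a NE iff neither player can gain by unilaterally deviating.
Firm A's best responses — vs Left: Middle (payoff 9); vs Center: Top (payoff 8); vs Right: Top (payoff 7).
Firm B's best responses — vs Top: Left (payoff 5); vs Middle: Right (payoff 7).
No cell has both players best-responding. For instance, Firm A's best reply to Left is Middle, but against Middle Firm B prefers Right over Left.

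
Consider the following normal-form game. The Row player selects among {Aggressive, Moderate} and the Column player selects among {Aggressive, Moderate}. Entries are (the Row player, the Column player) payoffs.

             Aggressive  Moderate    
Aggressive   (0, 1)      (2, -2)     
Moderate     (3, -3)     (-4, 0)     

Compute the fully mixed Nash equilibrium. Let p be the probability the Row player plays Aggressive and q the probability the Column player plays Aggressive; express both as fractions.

p = 1/2, q = 2/3

In a mixed NE each player is indifferent between their pure strategies, so the opponent's mix sets the indifference.
The Column player indifferent between Aggressive and Moderate: p·1 + (1−p)·(-3) = p·(-2) + (1−p)·0 ⟹ (-3) + 4p = 0 + (-2)p ⟹ p = 1/2.
The Row player indifferent between Aggressive and Moderate: q·0 + (1−q)·2 = q·3 + (1−q)·(-4) ⟹ 2 + (-2)q = (-4) + 7q ⟹ q = 2/3.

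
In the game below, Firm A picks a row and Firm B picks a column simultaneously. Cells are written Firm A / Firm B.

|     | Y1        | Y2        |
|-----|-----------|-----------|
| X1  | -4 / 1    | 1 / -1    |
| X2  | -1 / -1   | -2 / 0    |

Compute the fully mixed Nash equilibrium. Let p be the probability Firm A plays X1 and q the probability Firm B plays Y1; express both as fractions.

Each player's mixing probability is pinned down by making the *other* player indifferent.
Firm B indifferent between Y1 and Y2: p·1 + (1−p)·(-1) = p·(-1) + (1−p)·0 ⟹ (-1) + 2p = 0 + (-1)p ⟹ p = 1/3.
Firm A indifferent between X1 and X2: q·(-4) + (1−q)·1 = q·(-1) + (1−q)·(-2) ⟹ 1 + (-5)q = (-2) + 1q ⟹ q = 1/2.

p = 1/3, q = 1/2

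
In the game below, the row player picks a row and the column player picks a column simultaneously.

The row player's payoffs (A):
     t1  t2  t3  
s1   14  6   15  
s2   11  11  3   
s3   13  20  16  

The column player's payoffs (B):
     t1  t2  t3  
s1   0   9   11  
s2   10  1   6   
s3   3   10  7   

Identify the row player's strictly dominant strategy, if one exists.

No strictly dominant strategy

A strategy is strictly dominant if it gives the row player a strictly higher payoff than every other strategy, against every choice by the opponent.
s1 is not dominant: against t2, s2 gives 11 > 6.
s2 is not dominant: against t1, s1 gives 14 > 11.
s3 is not dominant: against t1, s1 gives 14 > 13.
No single strategy is best against every opponent action.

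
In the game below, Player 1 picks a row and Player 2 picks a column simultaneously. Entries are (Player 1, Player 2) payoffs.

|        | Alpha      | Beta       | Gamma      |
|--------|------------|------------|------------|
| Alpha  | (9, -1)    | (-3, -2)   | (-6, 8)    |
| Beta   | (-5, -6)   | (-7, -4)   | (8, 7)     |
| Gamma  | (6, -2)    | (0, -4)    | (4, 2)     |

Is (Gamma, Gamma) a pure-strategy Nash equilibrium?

No

Holding Player 2 at Gamma: Player 1 gets 4 from Gamma but could get 8 by switching to Beta. Player 1 has a profitable deviation.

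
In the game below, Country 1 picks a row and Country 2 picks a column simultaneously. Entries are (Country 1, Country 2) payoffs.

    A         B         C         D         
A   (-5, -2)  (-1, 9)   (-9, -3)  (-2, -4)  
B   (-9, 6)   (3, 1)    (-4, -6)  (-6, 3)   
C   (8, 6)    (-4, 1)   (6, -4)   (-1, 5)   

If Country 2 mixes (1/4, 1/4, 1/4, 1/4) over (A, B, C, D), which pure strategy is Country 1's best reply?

C

Compute Country 1's expected payoff from each pure strategy against the given mix.
A: (1/4)·(-5) + (1/4)·(-1) + (1/4)·(-9) + (1/4)·(-2) = -17/4
B: (1/4)·(-9) + (1/4)·3 + (1/4)·(-4) + (1/4)·(-6) = -4
C: (1/4)·8 + (1/4)·(-4) + (1/4)·6 + (1/4)·(-1) = 9/4
Highest expected payoff is 9/4, from C.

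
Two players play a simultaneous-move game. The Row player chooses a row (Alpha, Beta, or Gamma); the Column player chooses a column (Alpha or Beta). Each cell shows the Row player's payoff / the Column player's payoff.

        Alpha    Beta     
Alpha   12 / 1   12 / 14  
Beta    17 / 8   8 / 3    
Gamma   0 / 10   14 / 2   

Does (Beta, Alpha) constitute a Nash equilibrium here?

Holding the Column player at Alpha: the Row player gets 17 from Beta, versus 12 from Alpha, 0 from Gamma. No profitable deviation for the Row player.
Holding the Row player at Beta: the Column player gets 8 from Alpha, versus 3 from Beta. No profitable deviation for the Column player either.

Yes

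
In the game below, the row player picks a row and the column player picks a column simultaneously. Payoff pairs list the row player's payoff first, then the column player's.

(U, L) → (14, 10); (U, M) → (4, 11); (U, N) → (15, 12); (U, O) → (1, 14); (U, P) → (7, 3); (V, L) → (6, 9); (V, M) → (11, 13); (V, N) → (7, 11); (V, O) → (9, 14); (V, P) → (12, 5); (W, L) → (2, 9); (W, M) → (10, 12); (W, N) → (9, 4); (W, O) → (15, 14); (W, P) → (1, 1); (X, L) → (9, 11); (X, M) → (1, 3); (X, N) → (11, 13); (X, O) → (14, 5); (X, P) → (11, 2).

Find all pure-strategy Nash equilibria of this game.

(W, O)

A profile is a Nash equilibrium when each player is best-responding to the other.
The row player's best responses — vs L: U (payoff 14); vs M: V (payoff 11); vs N: U (payoff 15); vs O: W (payoff 15); vs P: V (payoff 12).
The column player's best responses — vs U: O (payoff 14); vs V: O (payoff 14); vs W: O (payoff 14); vs X: N (payoff 13).
The only mutual best response is (W, O); neither player gains by switching there.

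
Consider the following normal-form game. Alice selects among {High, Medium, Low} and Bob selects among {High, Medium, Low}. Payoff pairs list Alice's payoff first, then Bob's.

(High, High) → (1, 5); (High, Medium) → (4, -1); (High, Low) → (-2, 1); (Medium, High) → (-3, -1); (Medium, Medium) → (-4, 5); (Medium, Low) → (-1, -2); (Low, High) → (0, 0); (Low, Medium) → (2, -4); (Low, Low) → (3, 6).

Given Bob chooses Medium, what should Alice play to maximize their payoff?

High

With Bob fixed at Medium, Alice's payoffs are: High → 4, Medium → -4, Low → 2.
The maximum is 4, achieved by High.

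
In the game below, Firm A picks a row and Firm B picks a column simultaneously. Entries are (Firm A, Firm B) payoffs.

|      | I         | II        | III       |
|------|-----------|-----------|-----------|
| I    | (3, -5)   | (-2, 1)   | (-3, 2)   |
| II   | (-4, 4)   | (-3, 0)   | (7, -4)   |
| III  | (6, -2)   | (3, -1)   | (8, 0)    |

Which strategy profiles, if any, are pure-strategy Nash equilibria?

Find each player's best response to every opponent strategy; NE are the intersections.
Firm A's best responses — vs I: III (payoff 6); vs II: III (payoff 3); vs III: III (payoff 8).
Firm B's best responses — vs I: III (payoff 2); vs II: I (payoff 4); vs III: III (payoff 0).
The only mutual best response is (III, III); neither player gains by switching there.

(III, III)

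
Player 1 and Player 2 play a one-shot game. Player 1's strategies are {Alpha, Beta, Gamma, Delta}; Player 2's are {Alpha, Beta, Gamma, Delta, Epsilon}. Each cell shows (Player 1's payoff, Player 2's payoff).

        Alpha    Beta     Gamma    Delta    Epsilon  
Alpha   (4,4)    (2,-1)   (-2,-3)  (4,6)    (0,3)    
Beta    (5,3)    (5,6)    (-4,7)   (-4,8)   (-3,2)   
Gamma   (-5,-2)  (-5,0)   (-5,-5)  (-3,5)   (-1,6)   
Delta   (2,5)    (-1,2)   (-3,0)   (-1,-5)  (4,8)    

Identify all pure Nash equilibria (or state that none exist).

A profile is a Nash equilibrium when each player is best-responding to the other.
Player 1's best responses — vs Alpha: Beta (payoff 5); vs Beta: Beta (payoff 5); vs Gamma: Alpha (payoff -2); vs Delta: Alpha (payoff 4); vs Epsilon: Delta (payoff 4).
Player 2's best responses — vs Alpha: Delta (payoff 6); vs Beta: Delta (payoff 8); vs Gamma: Epsilon (payoff 6); vs Delta: Epsilon (payoff 8).
Mutual best responses occur at (Alpha, Delta) and (Delta, Epsilon); at each, neither player gains by switching.

(Alpha, Delta) and (Delta, Epsilon)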